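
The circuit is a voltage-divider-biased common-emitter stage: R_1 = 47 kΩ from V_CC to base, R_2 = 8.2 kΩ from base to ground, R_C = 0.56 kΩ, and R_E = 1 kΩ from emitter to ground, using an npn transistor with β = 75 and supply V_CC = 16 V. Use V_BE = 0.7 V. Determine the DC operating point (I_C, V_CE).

Thevenize the base divider: V_Th = V_CC·R_2/(R_1+R_2) = 16×8.2/55.2 = 2.38 V, R_Th = R_1‖R_2 = 6.98 kΩ.
Base-emitter loop: V_Th = I_B·R_Th + V_BE + (β+1)I_B·R_E, so I_B = (2.38 − 0.7) / (6.98 + 76×1) = 0.0202 mA.
I_C = β·I_B = 75×0.0202 = 1.52 mA, and I_E = (β+1)I_B = 1.54 mA.
V_CE = V_CC − I_C·R_C − I_E·R_E = 16 − 1.52×0.56 − 1.54×1 = 13.6 V.
V_CE = 13.6 V > 0.2 V confirms active-region operation.

I_C ≈ 1.5 mA, V_CE ≈ 14 V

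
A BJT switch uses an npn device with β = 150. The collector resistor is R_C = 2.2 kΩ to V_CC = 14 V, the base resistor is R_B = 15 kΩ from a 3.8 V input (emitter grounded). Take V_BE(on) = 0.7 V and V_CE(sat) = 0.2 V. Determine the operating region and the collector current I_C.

Assume active: I_B = (3.8 − 0.7)/15 = 0.207 mA, giving I_C = β·I_B = 31 mA.
But then V_CE = 14 − 31×2.2 = -54.2 V < V_CE(sat) = 0.2 V — impossible in the active region.
So the transistor is saturated. With V_CE = 0.2 V, I_C = (V_CC − 0.2)/R_C = 13.8/2.2 = 6.27 mA.
Check: β·I_B = 31 mA > I_C = 6.27 mA, confirming saturation.

saturation; I_C ≈ 6.3 mA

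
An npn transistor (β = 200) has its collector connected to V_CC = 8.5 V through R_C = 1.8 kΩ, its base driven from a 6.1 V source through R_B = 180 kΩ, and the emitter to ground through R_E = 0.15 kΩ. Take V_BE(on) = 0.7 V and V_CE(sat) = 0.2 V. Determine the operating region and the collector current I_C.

saturation; I_C ≈ 4.3 mA

Assume active: I_B = (6.1 − 0.7)/(180 + 201×0.15) = 0.0257 mA, I_C = β·I_B = 5.14 mA.
Then V_CE = 8.5 − 5.14×1.8 − 5.16×0.15 = -1.53 V < 0.2 V — the active assumption fails.
Re-solve with V_CE = 0.2 V. KCL at the emitter: V_E/R_E = (V_BB−0.7−V_E)/R_B + (V_CC−0.2−V_E)/R_C, giving V_E = 0.642 V.
I_C = (V_CC − 0.2 − V_E)/R_C = (8.3 − 0.642)/1.8 = 4.25 mA.
Check: I_B = (5.4 − 0.642)/180 = 0.0264 mA, and β·I_B = 5.29 mA > I_C, confirming saturation.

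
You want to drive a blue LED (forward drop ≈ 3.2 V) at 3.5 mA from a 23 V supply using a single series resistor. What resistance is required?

The resistor drops V_S − V_D = 23 − 3.2 = 19.8 V at 3.5 mA.
R = 19.8 V / 3.5 mA = 5.66 kΩ.

R ≈ 5.7 kΩ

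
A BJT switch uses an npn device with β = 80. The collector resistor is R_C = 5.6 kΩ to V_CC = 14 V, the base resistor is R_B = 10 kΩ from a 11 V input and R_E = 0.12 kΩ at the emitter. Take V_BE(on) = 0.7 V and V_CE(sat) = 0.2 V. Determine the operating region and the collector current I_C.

Assume active: I_B = (11 − 0.7)/(10 + 81×0.12) = 0.522 mA, I_C = β·I_B = 41.8 mA.
Then V_CE = 14 − 41.8×5.6 − 42.3×0.12 = -225 V < 0.2 V — the active assumption fails.
Re-solve with V_CE = 0.2 V. KCL at the emitter: V_E/R_E = (V_BB−0.7−V_E)/R_B + (V_CC−0.2−V_E)/R_C, giving V_E = 0.406 V.
I_C = (V_CC − 0.2 − V_E)/R_C = (13.8 − 0.406)/5.6 = 2.39 mA.
Check: I_B = (10.3 − 0.406)/10 = 0.989 mA, and β·I_B = 79.2 mA > I_C, confirming saturation.

saturation; I_C ≈ 2.4 mA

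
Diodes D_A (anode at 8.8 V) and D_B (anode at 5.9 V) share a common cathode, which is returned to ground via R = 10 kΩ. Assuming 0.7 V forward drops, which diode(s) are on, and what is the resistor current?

Assume both conduct. Then node N would need to be at both 8.8−0.7 = 8.1 V and 5.9−0.7 = 5.2 V, which is impossible.
Assume only D_A conducts: V_N = 8.8 − 0.7 = 8.1 V, so I_R = 8.1/10 = 0.81 mA.
Check D_B: its anode-to-cathode voltage is 5.9 − 8.1 = -2.2 V < 0.7 V, so it is off. The assumption is consistent.

Only D_A conducts; I_R ≈ 0.81 mA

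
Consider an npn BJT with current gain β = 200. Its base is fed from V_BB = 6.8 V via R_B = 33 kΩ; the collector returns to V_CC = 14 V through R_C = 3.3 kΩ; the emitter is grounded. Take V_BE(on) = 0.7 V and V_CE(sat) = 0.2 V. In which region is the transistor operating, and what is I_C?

Assume active: I_B = (6.8 − 0.7)/33 = 0.185 mA, giving I_C = β·I_B = 37 mA.
But then V_CE = 14 − 37×3.3 = -108 V < V_CE(sat) = 0.2 V — impossible in the active region.
So the transistor is saturated. With V_CE = 0.2 V, I_C = (V_CC − 0.2)/R_C = 13.8/3.3 = 4.18 mA.
Check: β·I_B = 37 mA > I_C = 4.18 mA, confirming saturation.

saturation; I_C ≈ 4.2 mA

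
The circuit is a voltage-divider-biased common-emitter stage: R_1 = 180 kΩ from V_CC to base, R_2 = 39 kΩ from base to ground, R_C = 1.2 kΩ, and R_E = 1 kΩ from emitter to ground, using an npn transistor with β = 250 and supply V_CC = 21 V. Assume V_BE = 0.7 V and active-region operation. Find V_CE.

Thevenize the base divider: V_Th = V_CC·R_2/(R_1+R_2) = 21×39/219 = 3.74 V, R_Th = R_1‖R_2 = 32.1 kΩ.
Base-emitter loop: V_Th = I_B·R_Th + V_BE + (β+1)I_B·R_E, so I_B = (3.74 − 0.7) / (32.1 + 251×1) = 0.0107 mA.
I_C = β·I_B = 250×0.0107 = 2.68 mA, and I_E = (β+1)I_B = 2.7 mA.
V_CE = V_CC − I_C·R_C − I_E·R_E = 21 − 2.68×1.2 − 2.7×1 = 15.1 V.
V_CE = 15.1 V > 0.2 V confirms active-region operation.

V_CE ≈ 15 V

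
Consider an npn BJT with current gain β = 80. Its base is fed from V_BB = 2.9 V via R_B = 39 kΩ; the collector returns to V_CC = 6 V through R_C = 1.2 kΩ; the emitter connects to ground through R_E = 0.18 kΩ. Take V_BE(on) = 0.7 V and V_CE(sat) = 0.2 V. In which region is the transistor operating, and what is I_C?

active; I_C ≈ 3.3 mA

Assume active. Base-emitter loop: I_B = (V_BB − V_BE)/(R_B + (β+1)R_E) = (2.9 − 0.7)/(39 + 81×0.18) = 0.0411 mA.
I_C = β·I_B = 80×0.0411 = 3.28 mA.
V_CE = V_CC − I_C·R_C − I_E·R_E = 6 − 3.28×1.2 − 3.33×0.18 = 1.46 V > V_CE(sat), so the active-region assumption holds.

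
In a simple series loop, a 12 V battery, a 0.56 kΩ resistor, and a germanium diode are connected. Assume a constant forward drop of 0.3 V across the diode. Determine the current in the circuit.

KVL around the loop: 12 = V_D + I·R = 0.3 + I × 0.56 kΩ.
So I = (12 − 0.3) / 0.56 kΩ = 11.7 / 0.56 = 20.9 mA.

I ≈ 21 mA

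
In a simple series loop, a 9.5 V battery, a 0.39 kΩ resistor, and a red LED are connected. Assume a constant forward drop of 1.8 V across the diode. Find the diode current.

KVL around the loop: 9.5 = V_D + I·R = 1.8 + I × 0.39 kΩ.
So I = (9.5 − 1.8) / 0.39 kΩ = 7.7 / 0.39 = 19.7 mA.

I ≈ 20 mA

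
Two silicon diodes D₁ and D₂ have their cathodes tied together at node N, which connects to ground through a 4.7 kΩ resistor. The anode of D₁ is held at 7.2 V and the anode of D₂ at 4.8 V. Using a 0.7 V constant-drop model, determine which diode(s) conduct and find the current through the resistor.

Only D₁ conducts; I_R ≈ 1.4 mA

Assume both conduct. Then node N would need to be at both 7.2−0.7 = 6.5 V and 4.8−0.7 = 4.1 V, which is impossible.
Assume only D₁ conducts: V_N = 7.2 − 0.7 = 6.5 V, so I_R = 6.5/4.7 = 1.38 mA.
Check D₂: its anode-to-cathode voltage is 4.8 − 6.5 = -1.7 V < 0.7 V, so it is off. The assumption is consistent.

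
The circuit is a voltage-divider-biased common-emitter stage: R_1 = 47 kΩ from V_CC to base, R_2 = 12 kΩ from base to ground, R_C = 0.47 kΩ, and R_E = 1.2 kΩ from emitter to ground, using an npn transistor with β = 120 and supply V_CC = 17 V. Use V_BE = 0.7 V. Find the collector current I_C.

I_C ≈ 2.1 mA

Thevenize the base divider: V_Th = V_CC·R_2/(R_1+R_2) = 17×12/59 = 3.46 V, R_Th = R_1‖R_2 = 9.56 kΩ.
Base-emitter loop: V_Th = I_B·R_Th + V_BE + (β+1)I_B·R_E, so I_B = (3.46 − 0.7) / (9.56 + 121×1.2) = 0.0178 mA.
I_C = β·I_B = 120×0.0178 = 2.14 mA, and I_E = (β+1)I_B = 2.16 mA.
V_CE = V_CC − I_C·R_C − I_E·R_E = 17 − 2.14×0.47 − 2.16×1.2 = 13.4 V.
V_CE = 13.4 V > 0.2 V confirms active-region operation.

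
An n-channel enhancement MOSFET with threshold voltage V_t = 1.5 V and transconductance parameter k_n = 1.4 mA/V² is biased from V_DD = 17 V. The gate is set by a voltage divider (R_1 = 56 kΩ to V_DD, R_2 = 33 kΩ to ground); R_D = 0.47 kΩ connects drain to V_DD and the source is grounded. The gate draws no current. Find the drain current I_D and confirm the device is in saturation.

V_G = V_DD·R_2/(R_1+R_2) = 17×33/89 = 6.3 V. With the source grounded, V_GS = V_G = 6.3 V.
Assume saturation: I_D = (k_n/2)(V_GS − V_t)² = (1.4/2)×(6.3 − 1.5)² = 0.7×4.8² = 16.2 mA.
V_DS = V_DD − I_D·R_D = 17 − 16.2×0.47 = 9.41 V.
Saturation requires V_DS ≥ V_GS − V_t = 4.8 V; 9.41 ≥ 4.8 ✓.

I_D ≈ 16 mA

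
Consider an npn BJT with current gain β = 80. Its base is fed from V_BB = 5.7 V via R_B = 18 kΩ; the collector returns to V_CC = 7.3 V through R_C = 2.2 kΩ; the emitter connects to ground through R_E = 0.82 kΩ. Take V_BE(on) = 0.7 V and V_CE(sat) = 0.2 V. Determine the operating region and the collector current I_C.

saturation; I_C ≈ 2.3 mA

Assume active: I_B = (5.7 − 0.7)/(18 + 81×0.82) = 0.0592 mA, I_C = β·I_B = 4.74 mA.
Then V_CE = 7.3 − 4.74×2.2 − 4.8×0.82 = -7.06 V < 0.2 V — the active assumption fails.
Re-solve with V_CE = 0.2 V. KCL at the emitter: V_E/R_E = (V_BB−0.7−V_E)/R_B + (V_CC−0.2−V_E)/R_C, giving V_E = 2.03 V.
I_C = (V_CC − 0.2 − V_E)/R_C = (7.1 − 2.03)/2.2 = 2.31 mA.
Check: I_B = (5 − 2.03)/18 = 0.165 mA, and β·I_B = 13.2 mA > I_C, confirming saturation.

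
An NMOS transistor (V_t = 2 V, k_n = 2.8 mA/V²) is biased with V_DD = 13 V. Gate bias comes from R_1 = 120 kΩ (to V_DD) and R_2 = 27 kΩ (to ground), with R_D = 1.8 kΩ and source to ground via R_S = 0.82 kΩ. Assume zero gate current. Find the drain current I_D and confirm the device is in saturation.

V_G = V_DD·R_2/(R_1+R_2) = 13×27/147 = 2.39 V.
Assume saturation: I_D = (k_n/2)(V_GS − V_t)² with V_GS = V_G − I_D·R_S = 2.39 − 0.82·I_D.
Substituting gives 0.941·I_D² − 1.89·I_D + 0.21 = 0, with roots I_D = 0.118 or 1.89 mA.
The root I_D = 1.89 mA gives V_GS = 0.838 V ≤ V_t, so take I_D = 0.118 mA.
Then V_GS = 2.29 V and V_DS = V_DD − I_D(R_D+R_S) = 13 − 0.118×2.62 = 12.7 V.
Saturation requires V_DS ≥ V_GS − V_t = 0.291 V; 12.7 ≥ 0.291 ✓.

I_D ≈ 0.12 mA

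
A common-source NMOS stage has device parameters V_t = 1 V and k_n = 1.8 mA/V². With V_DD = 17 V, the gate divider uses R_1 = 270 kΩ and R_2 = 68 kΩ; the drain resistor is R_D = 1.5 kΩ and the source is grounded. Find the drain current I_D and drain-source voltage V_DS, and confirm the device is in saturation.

I_D ≈ 5.3 mA, V_DS ≈ 9.1 V

V_G = V_DD·R_2/(R_1+R_2) = 17×68/338 = 3.42 V. With the source grounded, V_GS = V_G = 3.42 V.
Assume saturation: I_D = (k_n/2)(V_GS − V_t)² = (1.8/2)×(3.42 − 1)² = 0.9×2.42² = 5.27 mA.
V_DS = V_DD − I_D·R_D = 17 − 5.27×1.5 = 9.09 V.
Saturation requires V_DS ≥ V_GS − V_t = 2.42 V; 9.09 ≥ 2.42 ✓.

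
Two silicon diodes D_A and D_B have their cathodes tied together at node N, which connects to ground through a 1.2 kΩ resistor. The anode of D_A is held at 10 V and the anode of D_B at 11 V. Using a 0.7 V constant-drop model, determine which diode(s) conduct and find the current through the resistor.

Only D_B conducts; I_R ≈ 8.6 mA

Assume both conduct. Then node N would need to be at both 10−0.7 = 9.3 V and 11−0.7 = 10.3 V, which is impossible.
Assume only D_B conducts: V_N = 11 − 0.7 = 10.3 V, so I_R = 10.3/1.2 = 8.58 mA.
Check D_A: its anode-to-cathode voltage is 10 − 10.3 = -0.3 V < 0.7 V, so it is off. The assumption is consistent.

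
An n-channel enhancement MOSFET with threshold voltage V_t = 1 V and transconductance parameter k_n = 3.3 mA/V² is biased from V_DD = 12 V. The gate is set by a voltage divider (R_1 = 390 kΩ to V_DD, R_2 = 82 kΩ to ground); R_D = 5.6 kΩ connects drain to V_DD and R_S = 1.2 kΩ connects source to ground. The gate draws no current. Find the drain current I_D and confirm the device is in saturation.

V_G = V_DD·R_2/(R_1+R_2) = 12×82/472 = 2.08 V.
Assume saturation: I_D = (k_n/2)(V_GS − V_t)² with V_GS = V_G − I_D·R_S = 2.08 − 1.2·I_D.
Substituting gives 2.38·I_D² − 5.3·I_D + 1.94 = 0, with roots I_D = 0.463 or 1.77 mA.
The root I_D = 1.77 mA gives V_GS = -0.0346 V ≤ V_t, so take I_D = 0.463 mA.
Then V_GS = 1.53 V and V_DS = V_DD − I_D(R_D+R_S) = 12 − 0.463×6.8 = 8.85 V.
Saturation requires V_DS ≥ V_GS − V_t = 0.53 V; 8.85 ≥ 0.53 ✓.

I_D ≈ 0.46 mA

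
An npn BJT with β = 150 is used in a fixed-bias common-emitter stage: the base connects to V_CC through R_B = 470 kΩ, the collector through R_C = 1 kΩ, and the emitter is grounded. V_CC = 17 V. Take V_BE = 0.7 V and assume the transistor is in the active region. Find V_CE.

V_CE ≈ 12 V

Base loop: V_CC = I_B·R_B + V_BE, so I_B = (17 − 0.7)/470 kΩ = 0.0347 mA.
In the active region I_C = β·I_B = 150 × 0.0347 = 5.2 mA.
Collector loop: V_CE = V_CC − I_C·R_C = 17 − 5.2×1 = 11.8 V.
Since V_CE = 11.8 V > V_CE(sat) ≈ 0.2 V, the transistor is in the active region as assumed.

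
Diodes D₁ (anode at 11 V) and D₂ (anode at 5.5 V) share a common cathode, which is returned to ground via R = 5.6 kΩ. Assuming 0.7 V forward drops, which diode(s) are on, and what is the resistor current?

Assume both conduct. Then node N would need to be at both 11−0.7 = 10.3 V and 5.5−0.7 = 4.8 V, which is impossible.
Assume only D₁ conducts: V_N = 11 − 0.7 = 10.3 V, so I_R = 10.3/5.6 = 1.84 mA.
Check D₂: its anode-to-cathode voltage is 5.5 − 10.3 = -4.8 V < 0.7 V, so it is off. The assumption is consistent.

Only D₁ conducts; I_R ≈ 1.8 mA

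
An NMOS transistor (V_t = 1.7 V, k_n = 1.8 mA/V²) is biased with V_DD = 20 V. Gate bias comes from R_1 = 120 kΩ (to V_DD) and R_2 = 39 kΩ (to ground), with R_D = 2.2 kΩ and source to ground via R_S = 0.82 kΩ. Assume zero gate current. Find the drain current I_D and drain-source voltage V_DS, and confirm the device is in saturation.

V_G = V_DD·R_2/(R_1+R_2) = 20×39/159 = 4.91 V.
Assume saturation: I_D = (k_n/2)(V_GS − V_t)² with V_GS = V_G − I_D·R_S = 4.91 − 0.82·I_D.
Substituting gives 0.605·I_D² − 5.73·I_D + 9.25 = 0, with roots I_D = 2.06 or 7.41 mA.
The root I_D = 7.41 mA gives V_GS = -1.17 V ≤ V_t, so take I_D = 2.06 mA.
Then V_GS = 3.21 V and V_DS = V_DD − I_D(R_D+R_S) = 20 − 2.06×3.02 = 13.8 V.
Saturation requires V_DS ≥ V_GS − V_t = 1.51 V; 13.8 ≥ 1.51 ✓.

I_D ≈ 2.1 mA, V_DS ≈ 14 V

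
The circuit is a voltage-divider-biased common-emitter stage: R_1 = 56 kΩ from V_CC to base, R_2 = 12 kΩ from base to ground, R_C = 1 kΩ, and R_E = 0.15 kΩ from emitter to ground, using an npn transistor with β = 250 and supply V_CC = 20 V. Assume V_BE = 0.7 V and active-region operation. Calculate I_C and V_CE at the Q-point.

Thevenize the base divider: V_Th = V_CC·R_2/(R_1+R_2) = 20×12/68 = 3.53 V, R_Th = R_1‖R_2 = 9.88 kΩ.
Base-emitter loop: V_Th = I_B·R_Th + V_BE + (β+1)I_B·R_E, so I_B = (3.53 − 0.7) / (9.88 + 251×0.15) = 0.0595 mA.
I_C = β·I_B = 250×0.0595 = 14.9 mA, and I_E = (β+1)I_B = 14.9 mA.
V_CE = V_CC − I_C·R_C − I_E·R_E = 20 − 14.9×1 − 14.9×0.15 = 2.88 V.
V_CE = 2.88 V > 0.2 V confirms active-region operation.

I_C ≈ 15 mA, V_CE ≈ 2.9 V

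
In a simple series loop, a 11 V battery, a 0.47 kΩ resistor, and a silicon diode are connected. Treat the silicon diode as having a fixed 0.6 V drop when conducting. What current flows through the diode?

I ≈ 22 mA

KVL around the loop: 11 = V_D + I·R = 0.6 + I × 0.47 kΩ.
So I = (11 − 0.6) / 0.47 kΩ = 10.4 / 0.47 = 22.1 mA.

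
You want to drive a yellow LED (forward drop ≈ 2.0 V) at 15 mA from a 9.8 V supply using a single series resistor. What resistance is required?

The resistor drops V_S − V_D = 9.8 − 2.0 = 7.8 V at 15 mA.
R = 7.8 V / 15 mA = 0.52 kΩ.

R ≈ 0.52 kΩ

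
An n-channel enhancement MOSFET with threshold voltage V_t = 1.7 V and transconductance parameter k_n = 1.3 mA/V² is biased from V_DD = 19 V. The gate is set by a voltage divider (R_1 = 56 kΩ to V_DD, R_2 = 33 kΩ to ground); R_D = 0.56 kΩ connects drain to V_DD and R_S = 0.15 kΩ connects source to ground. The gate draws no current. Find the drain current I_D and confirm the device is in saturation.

I_D ≈ 9.8 mA

V_G = V_DD·R_2/(R_1+R_2) = 19×33/89 = 7.04 V.
Assume saturation: I_D = (k_n/2)(V_GS − V_t)² with V_GS = V_G − I_D·R_S = 7.04 − 0.15·I_D.
Substituting gives 0.0146·I_D² − 2.04·I_D + 18.6 = 0, with roots I_D = 9.78 or 130 mA.
The root I_D = 130 mA gives V_GS = -12.4 V ≤ V_t, so take I_D = 9.78 mA.
Then V_GS = 5.58 V and V_DS = V_DD − I_D(R_D+R_S) = 19 − 9.78×0.71 = 12.1 V.
Saturation requires V_DS ≥ V_GS − V_t = 3.88 V; 12.1 ≥ 3.88 ✓.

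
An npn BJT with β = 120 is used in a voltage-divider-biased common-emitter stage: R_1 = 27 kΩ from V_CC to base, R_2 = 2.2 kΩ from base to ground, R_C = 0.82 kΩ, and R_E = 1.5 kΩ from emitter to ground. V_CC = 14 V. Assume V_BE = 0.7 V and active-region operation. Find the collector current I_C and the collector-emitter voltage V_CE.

Thevenize the base divider: V_Th = V_CC·R_2/(R_1+R_2) = 14×2.2/29.2 = 1.05 V, R_Th = R_1‖R_2 = 2.03 kΩ.
Base-emitter loop: V_Th = I_B·R_Th + V_BE + (β+1)I_B·R_E, so I_B = (1.05 − 0.7) / (2.03 + 121×1.5) = 0.00193 mA.
I_C = β·I_B = 120×0.00193 = 0.232 mA, and I_E = (β+1)I_B = 0.234 mA.
V_CE = V_CC − I_C·R_C − I_E·R_E = 14 − 0.232×0.82 − 0.234×1.5 = 13.5 V.
V_CE = 13.5 V > 0.2 V confirms active-region operation.

I_C ≈ 0.23 mA, V_CE ≈ 13 V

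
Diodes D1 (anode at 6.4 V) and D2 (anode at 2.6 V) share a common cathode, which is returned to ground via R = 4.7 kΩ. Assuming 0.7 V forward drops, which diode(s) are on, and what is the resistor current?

Assume both conduct. Then node N would need to be at both 6.4−0.7 = 5.7 V and 2.6−0.7 = 1.9 V, which is impossible.
Assume only D1 conducts: V_N = 6.4 − 0.7 = 5.7 V, so I_R = 5.7/4.7 = 1.21 mA.
Check D2: its anode-to-cathode voltage is 2.6 − 5.7 = -3.1 V < 0.7 V, so it is off. The assumption is consistent.

Only D1 conducts; I_R ≈ 1.2 mA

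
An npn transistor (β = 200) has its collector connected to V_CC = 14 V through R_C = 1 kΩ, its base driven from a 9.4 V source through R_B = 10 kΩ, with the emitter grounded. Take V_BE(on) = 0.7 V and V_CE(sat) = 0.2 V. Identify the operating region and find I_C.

saturation; I_C ≈ 14 mA

Assume active: I_B = (9.4 − 0.7)/10 = 0.87 mA, giving I_C = β·I_B = 174 mA.
But then V_CE = 14 − 174×1 = -160 V < V_CE(sat) = 0.2 V — impossible in the active region.
So the transistor is saturated. With V_CE = 0.2 V, I_C = (V_CC − 0.2)/R_C = 13.8/1 = 13.8 mA.
Check: β·I_B = 174 mA > I_C = 13.8 mA, confirming saturation.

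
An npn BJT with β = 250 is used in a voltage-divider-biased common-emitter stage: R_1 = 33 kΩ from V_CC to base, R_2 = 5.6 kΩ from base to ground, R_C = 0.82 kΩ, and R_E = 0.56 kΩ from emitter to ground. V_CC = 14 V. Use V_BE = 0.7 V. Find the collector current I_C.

Thevenize the base divider: V_Th = V_CC·R_2/(R_1+R_2) = 14×5.6/38.6 = 2.03 V, R_Th = R_1‖R_2 = 4.79 kΩ.
Base-emitter loop: V_Th = I_B·R_Th + V_BE + (β+1)I_B·R_E, so I_B = (2.03 − 0.7) / (4.79 + 251×0.56) = 0.00916 mA.
I_C = β·I_B = 250×0.00916 = 2.29 mA, and I_E = (β+1)I_B = 2.3 mA.
V_CE = V_CC − I_C·R_C − I_E·R_E = 14 − 2.29×0.82 − 2.3×0.56 = 10.8 V.
V_CE = 10.8 V > 0.2 V confirms active-region operation.

I_C ≈ 2.3 mA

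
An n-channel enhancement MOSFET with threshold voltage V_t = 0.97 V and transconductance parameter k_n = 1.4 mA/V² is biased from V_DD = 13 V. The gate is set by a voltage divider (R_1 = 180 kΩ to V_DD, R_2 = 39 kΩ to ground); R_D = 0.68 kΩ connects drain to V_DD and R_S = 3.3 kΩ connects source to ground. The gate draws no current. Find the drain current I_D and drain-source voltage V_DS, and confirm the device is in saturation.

I_D ≈ 0.23 mA, V_DS ≈ 12 V

V_G = V_DD·R_2/(R_1+R_2) = 13×39/219 = 2.32 V.
Assume saturation: I_D = (k_n/2)(V_GS − V_t)² with V_GS = V_G − I_D·R_S = 2.32 − 3.3·I_D.
Substituting gives 7.62·I_D² − 7.21·I_D + 1.27 = 0, with roots I_D = 0.233 or 0.714 mA.
The root I_D = 0.714 mA gives V_GS = -0.0396 V ≤ V_t, so take I_D = 0.233 mA.
Then V_GS = 1.55 V and V_DS = V_DD − I_D(R_D+R_S) = 13 − 0.233×3.98 = 12.1 V.
Saturation requires V_DS ≥ V_GS − V_t = 0.577 V; 12.1 ≥ 0.577 ✓.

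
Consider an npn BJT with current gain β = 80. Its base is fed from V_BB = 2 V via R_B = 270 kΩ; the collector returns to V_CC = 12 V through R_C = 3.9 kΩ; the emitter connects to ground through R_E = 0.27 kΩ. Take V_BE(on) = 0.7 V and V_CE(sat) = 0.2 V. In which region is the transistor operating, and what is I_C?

Assume active. Base-emitter loop: I_B = (V_BB − V_BE)/(R_B + (β+1)R_E) = (2 − 0.7)/(270 + 81×0.27) = 0.00445 mA.
I_C = β·I_B = 80×0.00445 = 0.356 mA.
V_CE = V_CC − I_C·R_C − I_E·R_E = 12 − 0.356×3.9 − 0.361×0.27 = 10.5 V > V_CE(sat), so the active-region assumption holds.

active; I_C ≈ 0.36 mA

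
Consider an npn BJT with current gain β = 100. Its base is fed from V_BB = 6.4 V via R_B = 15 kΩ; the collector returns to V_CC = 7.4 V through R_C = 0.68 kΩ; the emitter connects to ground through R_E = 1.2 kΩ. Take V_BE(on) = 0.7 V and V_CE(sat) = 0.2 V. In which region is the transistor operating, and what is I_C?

Assume active: I_B = (6.4 − 0.7)/(15 + 101×1.2) = 0.0419 mA, I_C = β·I_B = 4.19 mA.
Then V_CE = 7.4 − 4.19×0.68 − 4.23×1.2 = -0.518 V < 0.2 V — the active assumption fails.
Re-solve with V_CE = 0.2 V. KCL at the emitter: V_E/R_E = (V_BB−0.7−V_E)/R_B + (V_CC−0.2−V_E)/R_C, giving V_E = 4.63 V.
I_C = (V_CC − 0.2 − V_E)/R_C = (7.2 − 4.63)/0.68 = 3.78 mA.
Check: I_B = (5.7 − 4.63)/15 = 0.0715 mA, and β·I_B = 7.15 mA > I_C, confirming saturation.

saturation; I_C ≈ 3.8 mA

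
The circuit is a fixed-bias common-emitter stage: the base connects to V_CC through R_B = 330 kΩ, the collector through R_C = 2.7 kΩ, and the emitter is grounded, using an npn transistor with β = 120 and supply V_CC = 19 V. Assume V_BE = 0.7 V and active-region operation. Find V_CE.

Base loop: V_CC = I_B·R_B + V_BE, so I_B = (19 − 0.7)/330 kΩ = 0.0555 mA.
In the active region I_C = β·I_B = 120 × 0.0555 = 6.65 mA.
Collector loop: V_CE = V_CC − I_C·R_C = 19 − 6.65×2.7 = 1.03 V.
Since V_CE = 1.03 V > V_CE(sat) ≈ 0.2 V, the transistor is in the active region as assumed.

V_CE ≈ 1 V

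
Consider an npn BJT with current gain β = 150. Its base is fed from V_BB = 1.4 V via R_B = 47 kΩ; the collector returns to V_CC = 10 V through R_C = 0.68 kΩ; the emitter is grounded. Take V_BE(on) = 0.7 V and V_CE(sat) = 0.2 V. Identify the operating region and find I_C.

active; I_C ≈ 2.2 mA

Assume active. Base-emitter loop: I_B = (V_BB − V_BE)/R_B = (1.4 − 0.7)/47 = 0.0149 mA.
I_C = β·I_B = 150×0.0149 = 2.23 mA.
V_CE = V_CC − I_C·R_C = 10 − 2.23×0.68 = 8.48 V > V_CE(sat), so the active-region assumption holds.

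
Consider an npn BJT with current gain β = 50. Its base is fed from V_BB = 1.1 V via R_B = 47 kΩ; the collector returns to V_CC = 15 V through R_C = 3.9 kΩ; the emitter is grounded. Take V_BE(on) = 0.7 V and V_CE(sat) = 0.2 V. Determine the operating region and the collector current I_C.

Assume active. Base-emitter loop: I_B = (V_BB − V_BE)/R_B = (1.1 − 0.7)/47 = 0.00851 mA.
I_C = β·I_B = 50×0.00851 = 0.426 mA.
V_CE = V_CC − I_C·R_C = 15 − 0.426×3.9 = 13.3 V > V_CE(sat), so the active-region assumption holds.

active; I_C ≈ 0.43 mA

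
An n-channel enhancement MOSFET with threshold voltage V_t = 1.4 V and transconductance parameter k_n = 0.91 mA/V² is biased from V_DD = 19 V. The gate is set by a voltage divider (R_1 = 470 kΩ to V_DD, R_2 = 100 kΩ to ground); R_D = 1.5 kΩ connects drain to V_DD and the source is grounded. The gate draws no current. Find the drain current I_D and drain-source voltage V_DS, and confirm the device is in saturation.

I_D ≈ 1.7 mA, V_DS ≈ 16 V

V_G = V_DD·R_2/(R_1+R_2) = 19×100/570 = 3.33 V. With the source grounded, V_GS = V_G = 3.33 V.
Assume saturation: I_D = (k_n/2)(V_GS − V_t)² = (0.91/2)×(3.33 − 1.4)² = 0.455×1.93² = 1.7 mA.
V_DS = V_DD − I_D·R_D = 19 − 1.7×1.5 = 16.4 V.
Saturation requires V_DS ≥ V_GS − V_t = 1.93 V; 16.4 ≥ 1.93 ✓.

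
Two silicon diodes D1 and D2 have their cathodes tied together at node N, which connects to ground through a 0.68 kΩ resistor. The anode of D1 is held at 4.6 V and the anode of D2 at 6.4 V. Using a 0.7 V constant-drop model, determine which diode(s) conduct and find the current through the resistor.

Assume both conduct. Then node N would need to be at both 4.6−0.7 = 3.9 V and 6.4−0.7 = 5.7 V, which is impossible.
Assume only D2 conducts: V_N = 6.4 − 0.7 = 5.7 V, so I_R = 5.7/0.68 = 8.38 mA.
Check D1: its anode-to-cathode voltage is 4.6 − 5.7 = -1.1 V < 0.7 V, so it is off. The assumption is consistent.

Only D2 conducts; I_R ≈ 8.4 mA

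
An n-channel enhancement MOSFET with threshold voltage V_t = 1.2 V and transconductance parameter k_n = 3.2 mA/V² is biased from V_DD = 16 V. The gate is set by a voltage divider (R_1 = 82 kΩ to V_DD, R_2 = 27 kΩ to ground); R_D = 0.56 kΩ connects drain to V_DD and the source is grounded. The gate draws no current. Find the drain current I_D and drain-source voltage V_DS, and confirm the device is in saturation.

I_D ≈ 12 mA, V_DS ≈ 9.2 V

V_G = V_DD·R_2/(R_1+R_2) = 16×27/109 = 3.96 V. With the source grounded, V_GS = V_G = 3.96 V.
Assume saturation: I_D = (k_n/2)(V_GS − V_t)² = (3.2/2)×(3.96 − 1.2)² = 1.6×2.76² = 12.2 mA.
V_DS = V_DD − I_D·R_D = 16 − 12.2×0.56 = 9.16 V.
Saturation requires V_DS ≥ V_GS − V_t = 2.76 V; 9.16 ≥ 2.76 ✓.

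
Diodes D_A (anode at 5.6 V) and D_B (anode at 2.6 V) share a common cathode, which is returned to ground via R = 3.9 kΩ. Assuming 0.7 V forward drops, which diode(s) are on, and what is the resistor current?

Assume both conduct. Then node N would need to be at both 5.6−0.7 = 4.9 V and 2.6−0.7 = 1.9 V, which is impossible.
Assume only D_A conducts: V_N = 5.6 − 0.7 = 4.9 V, so I_R = 4.9/3.9 = 1.26 mA.
Check D_B: its anode-to-cathode voltage is 2.6 − 4.9 = -2.3 V < 0.7 V, so it is off. The assumption is consistent.

Only D_A conducts; I_R ≈ 1.3 mA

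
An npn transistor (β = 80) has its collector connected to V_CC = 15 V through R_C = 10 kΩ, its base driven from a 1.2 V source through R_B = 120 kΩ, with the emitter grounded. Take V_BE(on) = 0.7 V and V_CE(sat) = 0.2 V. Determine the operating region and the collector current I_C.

active; I_C ≈ 0.33 mA

Assume active. Base-emitter loop: I_B = (V_BB − V_BE)/R_B = (1.2 − 0.7)/120 = 0.00417 mA.
I_C = β·I_B = 80×0.00417 = 0.333 mA.
V_CE = V_CC − I_C·R_C = 15 − 0.333×10 = 11.7 V > V_CE(sat), so the active-region assumption holds.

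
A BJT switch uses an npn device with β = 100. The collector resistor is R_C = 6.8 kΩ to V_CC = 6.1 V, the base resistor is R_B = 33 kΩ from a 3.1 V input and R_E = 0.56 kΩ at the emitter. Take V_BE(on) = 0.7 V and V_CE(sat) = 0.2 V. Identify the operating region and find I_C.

saturation; I_C ≈ 0.8 mA

Assume active: I_B = (3.1 − 0.7)/(33 + 101×0.56) = 0.0268 mA, I_C = β·I_B = 2.68 mA.
Then V_CE = 6.1 − 2.68×6.8 − 2.71×0.56 = -13.6 V < 0.2 V — the active assumption fails.
Re-solve with V_CE = 0.2 V. KCL at the emitter: V_E/R_E = (V_BB−0.7−V_E)/R_B + (V_CC−0.2−V_E)/R_C, giving V_E = 0.479 V.
I_C = (V_CC − 0.2 − V_E)/R_C = (5.9 − 0.479)/6.8 = 0.797 mA.
Check: I_B = (2.4 − 0.479)/33 = 0.0582 mA, and β·I_B = 5.82 mA > I_C, confirming saturation.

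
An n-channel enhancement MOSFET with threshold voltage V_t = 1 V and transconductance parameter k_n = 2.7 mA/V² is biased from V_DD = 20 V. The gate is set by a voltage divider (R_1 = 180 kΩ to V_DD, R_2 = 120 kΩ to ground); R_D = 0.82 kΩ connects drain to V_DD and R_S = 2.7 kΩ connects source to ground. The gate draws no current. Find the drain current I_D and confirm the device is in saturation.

I_D ≈ 2.1 mA

V_G = V_DD·R_2/(R_1+R_2) = 20×120/300 = 8 V.
Assume saturation: I_D = (k_n/2)(V_GS − V_t)² with V_GS = V_G − I_D·R_S = 8 − 2.7·I_D.
Substituting gives 9.84·I_D² − 52·I_D + 66.2 = 0, with roots I_D = 2.13 or 3.16 mA.
The root I_D = 3.16 mA gives V_GS = -0.53 V ≤ V_t, so take I_D = 2.13 mA.
Then V_GS = 2.26 V and V_DS = V_DD − I_D(R_D+R_S) = 20 − 2.13×3.52 = 12.5 V.
Saturation requires V_DS ≥ V_GS − V_t = 1.26 V; 12.5 ≥ 1.26 ✓.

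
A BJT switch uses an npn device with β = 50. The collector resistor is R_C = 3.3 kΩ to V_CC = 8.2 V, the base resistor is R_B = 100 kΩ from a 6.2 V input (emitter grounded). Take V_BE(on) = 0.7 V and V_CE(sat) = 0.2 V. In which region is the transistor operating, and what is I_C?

saturation; I_C ≈ 2.4 mA

Assume active: I_B = (6.2 − 0.7)/100 = 0.055 mA, giving I_C = β·I_B = 2.75 mA.
But then V_CE = 8.2 − 2.75×3.3 = -0.875 V < V_CE(sat) = 0.2 V — impossible in the active region.
So the transistor is saturated. With V_CE = 0.2 V, I_C = (V_CC − 0.2)/R_C = 8/3.3 = 2.42 mA.
Check: β·I_B = 2.75 mA > I_C = 2.42 mA, confirming saturation.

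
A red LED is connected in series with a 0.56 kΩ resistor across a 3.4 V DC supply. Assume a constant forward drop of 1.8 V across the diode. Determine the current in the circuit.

KVL around the loop: 3.4 = V_D + I·R = 1.8 + I × 0.56 kΩ.
So I = (3.4 − 1.8) / 0.56 kΩ = 1.6 / 0.56 = 2.86 mA.

I ≈ 2.9 mA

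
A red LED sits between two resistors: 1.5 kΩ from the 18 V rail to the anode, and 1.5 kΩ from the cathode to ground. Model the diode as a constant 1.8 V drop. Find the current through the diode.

The two resistors are in series with the diode, so KVL gives 18 = I·1.5 + 1.8 + I·1.5.
I = (18 − 1.8) / (1.5 + 1.5) kΩ = 16.2 / 3 = 5.4 mA.

I ≈ 5.4 mA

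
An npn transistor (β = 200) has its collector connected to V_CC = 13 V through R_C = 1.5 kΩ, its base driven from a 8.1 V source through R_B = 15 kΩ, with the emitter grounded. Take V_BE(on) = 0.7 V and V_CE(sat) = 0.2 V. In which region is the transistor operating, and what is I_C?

Assume active: I_B = (8.1 − 0.7)/15 = 0.493 mA, giving I_C = β·I_B = 98.7 mA.
But then V_CE = 13 − 98.7×1.5 = -135 V < V_CE(sat) = 0.2 V — impossible in the active region.
So the transistor is saturated. With V_CE = 0.2 V, I_C = (V_CC − 0.2)/R_C = 12.8/1.5 = 8.53 mA.
Check: β·I_B = 98.7 mA > I_C = 8.53 mA, confirming saturation.

saturation; I_C ≈ 8.5 mA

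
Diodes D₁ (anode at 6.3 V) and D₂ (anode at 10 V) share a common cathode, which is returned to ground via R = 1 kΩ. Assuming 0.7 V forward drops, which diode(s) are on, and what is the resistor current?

Only D₂ conducts; I_R ≈ 9.3 mA

Assume both conduct. Then node N would need to be at both 6.3−0.7 = 5.6 V and 10−0.7 = 9.3 V, which is impossible.
Assume only D₂ conducts: V_N = 10 − 0.7 = 9.3 V, so I_R = 9.3/1 = 9.3 mA.
Check D₁: its anode-to-cathode voltage is 6.3 − 9.3 = -3 V < 0.7 V, so it is off. The assumption is consistent.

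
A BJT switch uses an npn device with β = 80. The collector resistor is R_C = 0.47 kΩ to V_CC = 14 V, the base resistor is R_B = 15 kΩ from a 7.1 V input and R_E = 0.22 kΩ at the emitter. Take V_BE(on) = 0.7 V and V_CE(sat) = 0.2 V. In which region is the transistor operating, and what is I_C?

active; I_C ≈ 16 mA

Assume active. Base-emitter loop: I_B = (V_BB − V_BE)/(R_B + (β+1)R_E) = (7.1 − 0.7)/(15 + 81×0.22) = 0.195 mA.
I_C = β·I_B = 80×0.195 = 15.6 mA.
V_CE = V_CC − I_C·R_C − I_E·R_E = 14 − 15.6×0.47 − 15.8×0.22 = 3.19 V > V_CE(sat), so the active-region assumption holds.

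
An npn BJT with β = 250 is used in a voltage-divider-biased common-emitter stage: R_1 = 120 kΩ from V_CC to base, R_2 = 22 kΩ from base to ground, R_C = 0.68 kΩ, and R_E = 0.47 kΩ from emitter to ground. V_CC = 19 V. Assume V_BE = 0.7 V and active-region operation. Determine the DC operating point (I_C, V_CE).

Thevenize the base divider: V_Th = V_CC·R_2/(R_1+R_2) = 19×22/142 = 2.94 V, R_Th = R_1‖R_2 = 18.6 kΩ.
Base-emitter loop: V_Th = I_B·R_Th + V_BE + (β+1)I_B·R_E, so I_B = (2.94 − 0.7) / (18.6 + 251×0.47) = 0.0164 mA.
I_C = β·I_B = 250×0.0164 = 4.11 mA, and I_E = (β+1)I_B = 4.12 mA.
V_CE = V_CC − I_C·R_C − I_E·R_E = 19 − 4.11×0.68 − 4.12×0.47 = 14.3 V.
V_CE = 14.3 V > 0.2 V confirms active-region operation.

I_C ≈ 4.1 mA, V_CE ≈ 14 V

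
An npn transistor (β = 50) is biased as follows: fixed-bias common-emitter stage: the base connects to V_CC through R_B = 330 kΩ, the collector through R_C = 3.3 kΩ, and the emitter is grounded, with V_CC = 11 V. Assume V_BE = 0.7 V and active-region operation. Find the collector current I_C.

Base loop: V_CC = I_B·R_B + V_BE, so I_B = (11 − 0.7)/330 kΩ = 0.0312 mA.
In the active region I_C = β·I_B = 50 × 0.0312 = 1.56 mA.
Collector loop: V_CE = V_CC − I_C·R_C = 11 − 1.56×3.3 = 5.85 V.
Since V_CE = 5.85 V > V_CE(sat) ≈ 0.2 V, the transistor is in the active region as assumed.

I_C ≈ 1.6 mA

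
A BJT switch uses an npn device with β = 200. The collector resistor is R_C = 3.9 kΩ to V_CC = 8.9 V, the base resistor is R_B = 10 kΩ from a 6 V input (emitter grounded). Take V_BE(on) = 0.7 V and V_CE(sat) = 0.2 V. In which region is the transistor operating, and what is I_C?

Assume active: I_B = (6 − 0.7)/10 = 0.53 mA, giving I_C = β·I_B = 106 mA.
But then V_CE = 8.9 − 106×3.9 = -404 V < V_CE(sat) = 0.2 V — impossible in the active region.
So the transistor is saturated. With V_CE = 0.2 V, I_C = (V_CC − 0.2)/R_C = 8.7/3.9 = 2.23 mA.
Check: β·I_B = 106 mA > I_C = 2.23 mA, confirming saturation.

saturation; I_C ≈ 2.2 mA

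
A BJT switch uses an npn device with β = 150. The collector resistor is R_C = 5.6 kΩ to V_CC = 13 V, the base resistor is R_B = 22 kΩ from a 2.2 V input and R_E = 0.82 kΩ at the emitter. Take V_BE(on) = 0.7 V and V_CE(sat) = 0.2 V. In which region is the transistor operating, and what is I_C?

Assume active. Base-emitter loop: I_B = (V_BB − V_BE)/(R_B + (β+1)R_E) = (2.2 − 0.7)/(22 + 151×0.82) = 0.0103 mA.
I_C = β·I_B = 150×0.0103 = 1.54 mA.
V_CE = V_CC − I_C·R_C − I_E·R_E = 13 − 1.54×5.6 − 1.55×0.82 = 3.09 V > V_CE(sat), so the active-region assumption holds.

active; I_C ≈ 1.5 mA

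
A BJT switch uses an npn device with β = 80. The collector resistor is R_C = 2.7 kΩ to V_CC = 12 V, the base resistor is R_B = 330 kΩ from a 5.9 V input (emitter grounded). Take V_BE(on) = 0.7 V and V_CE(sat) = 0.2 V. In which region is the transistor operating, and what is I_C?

Assume active. Base-emitter loop: I_B = (V_BB − V_BE)/R_B = (5.9 − 0.7)/330 = 0.0158 mA.
I_C = β·I_B = 80×0.0158 = 1.26 mA.
V_CE = V_CC − I_C·R_C = 12 − 1.26×2.7 = 8.6 V > V_CE(sat), so the active-region assumption holds.

active; I_C ≈ 1.3 mA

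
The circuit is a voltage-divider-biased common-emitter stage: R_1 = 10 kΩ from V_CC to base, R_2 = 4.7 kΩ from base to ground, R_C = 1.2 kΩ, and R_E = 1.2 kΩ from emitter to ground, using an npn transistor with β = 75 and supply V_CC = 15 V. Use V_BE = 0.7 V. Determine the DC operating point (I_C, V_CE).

Thevenize the base divider: V_Th = V_CC·R_2/(R_1+R_2) = 15×4.7/14.7 = 4.8 V, R_Th = R_1‖R_2 = 3.2 kΩ.
Base-emitter loop: V_Th = I_B·R_Th + V_BE + (β+1)I_B·R_E, so I_B = (4.8 − 0.7) / (3.2 + 76×1.2) = 0.0434 mA.
I_C = β·I_B = 75×0.0434 = 3.25 mA, and I_E = (β+1)I_B = 3.3 mA.
V_CE = V_CC − I_C·R_C − I_E·R_E = 15 − 3.25×1.2 − 3.3×1.2 = 7.14 V.
V_CE = 7.14 V > 0.2 V confirms active-region operation.

I_C ≈ 3.3 mA, V_CE ≈ 7.1 V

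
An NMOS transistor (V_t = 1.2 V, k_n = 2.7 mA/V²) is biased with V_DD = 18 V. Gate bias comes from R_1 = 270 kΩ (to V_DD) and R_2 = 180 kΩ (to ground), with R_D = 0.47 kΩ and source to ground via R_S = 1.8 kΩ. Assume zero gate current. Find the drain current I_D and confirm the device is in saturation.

I_D ≈ 2.6 mA

V_G = V_DD·R_2/(R_1+R_2) = 18×180/450 = 7.2 V.
Assume saturation: I_D = (k_n/2)(V_GS − V_t)² with V_GS = V_G − I_D·R_S = 7.2 − 1.8·I_D.
Substituting gives 4.37·I_D² − 30.2·I_D + 48.6 = 0, with roots I_D = 2.57 or 4.33 mA.
The root I_D = 4.33 mA gives V_GS = -0.591 V ≤ V_t, so take I_D = 2.57 mA.
Then V_GS = 2.58 V and V_DS = V_DD − I_D(R_D+R_S) = 18 − 2.57×2.27 = 12.2 V.
Saturation requires V_DS ≥ V_GS − V_t = 1.38 V; 12.2 ≥ 1.38 ✓.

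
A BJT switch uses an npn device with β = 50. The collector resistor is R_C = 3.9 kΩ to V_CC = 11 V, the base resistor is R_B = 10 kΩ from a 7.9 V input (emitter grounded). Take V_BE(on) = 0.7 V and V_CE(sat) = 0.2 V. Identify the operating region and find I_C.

saturation; I_C ≈ 2.8 mA

Assume active: I_B = (7.9 − 0.7)/10 = 0.72 mA, giving I_C = β·I_B = 36 mA.
But then V_CE = 11 − 36×3.9 = -129 V < V_CE(sat) = 0.2 V — impossible in the active region.
So the transistor is saturated. With V_CE = 0.2 V, I_C = (V_CC − 0.2)/R_C = 10.8/3.9 = 2.77 mA.
Check: β·I_B = 36 mA > I_C = 2.77 mA, confirming saturation.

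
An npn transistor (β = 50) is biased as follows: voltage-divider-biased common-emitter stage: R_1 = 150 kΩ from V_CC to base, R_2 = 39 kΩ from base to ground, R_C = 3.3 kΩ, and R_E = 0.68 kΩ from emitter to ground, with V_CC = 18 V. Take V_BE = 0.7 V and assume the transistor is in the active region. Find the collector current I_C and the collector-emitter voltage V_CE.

Thevenize the base divider: V_Th = V_CC·R_2/(R_1+R_2) = 18×39/189 = 3.71 V, R_Th = R_1‖R_2 = 31 kΩ.
Base-emitter loop: V_Th = I_B·R_Th + V_BE + (β+1)I_B·R_E, so I_B = (3.71 − 0.7) / (31 + 51×0.68) = 0.0459 mA.
I_C = β·I_B = 50×0.0459 = 2.3 mA, and I_E = (β+1)I_B = 2.34 mA.
V_CE = V_CC − I_C·R_C − I_E·R_E = 18 − 2.3×3.3 − 2.34×0.68 = 8.83 V.
V_CE = 8.83 V > 0.2 V confirms active-region operation.

I_C ≈ 2.3 mA, V_CE ≈ 8.8 V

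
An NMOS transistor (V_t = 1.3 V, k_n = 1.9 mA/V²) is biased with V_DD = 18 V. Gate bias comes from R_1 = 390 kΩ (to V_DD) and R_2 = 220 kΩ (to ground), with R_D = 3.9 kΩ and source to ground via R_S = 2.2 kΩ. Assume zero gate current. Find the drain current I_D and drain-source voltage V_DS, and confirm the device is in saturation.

V_G = V_DD·R_2/(R_1+R_2) = 18×220/610 = 6.49 V.
Assume saturation: I_D = (k_n/2)(V_GS − V_t)² with V_GS = V_G − I_D·R_S = 6.49 − 2.2·I_D.
Substituting gives 4.6·I_D² − 22.7·I_D + 25.6 = 0, with roots I_D = 1.74 or 3.19 mA.
The root I_D = 3.19 mA gives V_GS = -0.533 V ≤ V_t, so take I_D = 1.74 mA.
Then V_GS = 2.65 V and V_DS = V_DD − I_D(R_D+R_S) = 18 − 1.74×6.1 = 7.36 V.
Saturation requires V_DS ≥ V_GS − V_t = 1.35 V; 7.36 ≥ 1.35 ✓.

I_D ≈ 1.7 mA, V_DS ≈ 7.4 V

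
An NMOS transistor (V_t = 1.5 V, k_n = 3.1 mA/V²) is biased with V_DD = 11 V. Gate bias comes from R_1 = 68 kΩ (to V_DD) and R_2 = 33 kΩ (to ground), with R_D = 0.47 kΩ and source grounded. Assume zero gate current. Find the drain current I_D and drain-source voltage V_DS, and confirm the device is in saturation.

V_G = V_DD·R_2/(R_1+R_2) = 11×33/101 = 3.59 V. With the source grounded, V_GS = V_G = 3.59 V.
Assume saturation: I_D = (k_n/2)(V_GS − V_t)² = (3.1/2)×(3.59 − 1.5)² = 1.55×2.09² = 6.8 mA.
V_DS = V_DD − I_D·R_D = 11 − 6.8×0.47 = 7.81 V.
Saturation requires V_DS ≥ V_GS − V_t = 2.09 V; 7.81 ≥ 2.09 ✓.

I_D ≈ 6.8 mA, V_DS ≈ 7.8 V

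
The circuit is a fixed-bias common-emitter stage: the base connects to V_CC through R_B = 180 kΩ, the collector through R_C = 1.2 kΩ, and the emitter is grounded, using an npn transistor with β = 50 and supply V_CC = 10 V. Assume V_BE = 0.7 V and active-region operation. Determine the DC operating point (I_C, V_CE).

Base loop: V_CC = I_B·R_B + V_BE, so I_B = (10 − 0.7)/180 kΩ = 0.0517 mA.
In the active region I_C = β·I_B = 50 × 0.0517 = 2.58 mA.
Collector loop: V_CE = V_CC − I_C·R_C = 10 − 2.58×1.2 = 6.9 V.
Since V_CE = 6.9 V > V_CE(sat) ≈ 0.2 V, the transistor is in the active region as assumed.

I_C ≈ 2.6 mA, V_CE ≈ 6.9 V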